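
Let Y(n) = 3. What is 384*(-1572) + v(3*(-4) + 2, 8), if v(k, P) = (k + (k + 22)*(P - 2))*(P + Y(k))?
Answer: -602966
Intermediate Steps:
v(k, P) = (3 + P)*(k + (-2 + P)*(22 + k)) (v(k, P) = (k + (k + 22)*(P - 2))*(P + 3) = (k + (22 + k)*(-2 + P))*(3 + P) = (k + (-2 + P)*(22 + k))*(3 + P) = (3 + P)*(k + (-2 + P)*(22 + k)))
384*(-1572) + v(3*(-4) + 2, 8) = 384*(-1572) + (-132 - 3*(3*(-4) + 2) + 22*8 + 22*8² + (3*(-4) + 2)*8² + 2*8*(3*(-4) + 2)) = -603648 + (-132 - 3*(-12 + 2) + 176 + 22*64 + (-12 + 2)*64 + 2*8*(-12 + 2)) = -603648 + (-132 - 3*(-10) + 176 + 1408 - 10*64 + 2*8*(-10)) = -603648 + (-132 + 30 + 176 + 1408 - 640 - 160) = -603648 + 682 = -602966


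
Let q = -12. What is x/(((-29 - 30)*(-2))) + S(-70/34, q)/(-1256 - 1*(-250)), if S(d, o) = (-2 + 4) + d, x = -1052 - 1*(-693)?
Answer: -1534875/504509 ≈ -3.0423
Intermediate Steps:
x = -359 (x = -1052 + 693 = -359)
S(d, o) = 2 + d
x/(((-29 - 30)*(-2))) + S(-70/34, q)/(-1256 - 1*(-250)) = -359*(-1/(2*(-29 - 30))) + (2 - 70/34)/(-1256 - 1*(-250)) = -359/((-59*(-2))) + (2 - 70*1/34)/(-1256 + 250) = -359/118 + (2 - 35/17)/(-1006) = -359*1/118 - 1/17*(-1/1006) = -359/118 + 1/17102 = -1534875/504509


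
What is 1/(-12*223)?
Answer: -1/2676 ≈ -0.00037369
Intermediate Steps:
1/(-12*223) = 1/(-2676) = -1/2676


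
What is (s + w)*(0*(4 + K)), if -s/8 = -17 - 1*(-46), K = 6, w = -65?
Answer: 0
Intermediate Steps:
s = -232 (s = -8*(-17 - 1*(-46)) = -8*(-17 + 46) = -8*29 = -232)
(s + w)*(0*(4 + K)) = (-232 - 65)*(0*(4 + 6)) = -0*10 = -297*0 = 0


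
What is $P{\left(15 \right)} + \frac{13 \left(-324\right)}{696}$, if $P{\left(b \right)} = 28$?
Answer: $\frac{1273}{58} \approx 21.948$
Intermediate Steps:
$P{\left(15 \right)} + \frac{13 \left(-324\right)}{696} = 28 + \frac{13 \left(-324\right)}{696} = 28 - \frac{351}{58} = \frac{1273}{58}$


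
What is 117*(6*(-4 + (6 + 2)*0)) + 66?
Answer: -2742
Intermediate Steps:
117*(6*(-4 + (6 + 2)*0)) + 66 = 117*(6*(-4 + 8*0)) + 66 = 117*(6*(-4 + 0)) + 66 = 117*(6*(-4)) + 66 = 117*(-24) + 66 = -2808 + 66 = -2742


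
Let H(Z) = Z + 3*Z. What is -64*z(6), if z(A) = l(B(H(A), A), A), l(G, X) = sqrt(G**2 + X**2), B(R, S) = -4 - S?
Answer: -128*sqrt(34) ≈ -746.36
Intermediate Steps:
H(Z) = 4*Z
z(A) = sqrt(A**2 + (-4 - A)**2) (z(A) = sqrt((-4 - A)**2 + A**2) = sqrt(A**2 + (-4 - A)**2))
-64*z(6) = -64*sqrt(6**2 + (4 + 6)**2) = -64*sqrt(36 + 10**2) = -64*sqrt(36 + 100) = -128*sqrt(34)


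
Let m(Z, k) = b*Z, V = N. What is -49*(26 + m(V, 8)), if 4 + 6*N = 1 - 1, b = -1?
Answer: -3920/3 ≈ -1306.7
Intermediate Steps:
N = -⅔ (N = -⅔ + (1 - 1)/6 = -⅔ + (⅙)*0 = -⅔ + 0 = -⅔ ≈ -0.66667)
V = -⅔ ≈ -0.66667
m(Z, k) = -Z
-49*(26 + m(V, 8)) = -49*(26 - 1*(-⅔)) = -49*(26 + ⅔) = -49*80/3 = -3920/3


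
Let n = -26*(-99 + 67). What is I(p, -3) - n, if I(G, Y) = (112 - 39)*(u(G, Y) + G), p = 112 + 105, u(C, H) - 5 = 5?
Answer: 15739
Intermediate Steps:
u(C, H) = 10 (u(C, H) = 5 + 5 = 10)
p = 217
I(G, Y) = 730 + 73*G (I(G, Y) = (112 - 39)*(10 + G) = 73*(10 + G) = 730 + 73*G)
n = 832 (n = -26*(-32) = 832)
I(p, -3) - n = (730 + 73*217) - 1*832 = (730 + 15841) - 832 = 16571 - 832 = 15739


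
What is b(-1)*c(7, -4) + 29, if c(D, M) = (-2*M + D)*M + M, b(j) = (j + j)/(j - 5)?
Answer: 23/3 ≈ 7.6667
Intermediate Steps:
b(j) = 2*j/(-5 + j) (b(j) = (2*j)/(-5 + j) = 2*j/(-5 + j))
c(D, M) = M + M*(D - 2*M) (c(D, M) = (D - 2*M)*M + M = M*(D - 2*M) + M = M + M*(D - 2*M))
b(-1)*c(7, -4) + 29 = (2*(-1)/(-5 - 1))*(-4*(1 + 7 - 2*(-4))) + 29 = (2*(-1)/(-6))*(-4*(1 + 7 + 8)) + 29 = (2*(-1)*(-⅙))*(-4*16) + 29 = (⅓)*(-64) + 29 = -64/3 + 29 = 23/3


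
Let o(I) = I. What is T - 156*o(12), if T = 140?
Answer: -1732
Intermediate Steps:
T - 156*o(12) = 140 - 156*12 = 140 - 1872 = -1732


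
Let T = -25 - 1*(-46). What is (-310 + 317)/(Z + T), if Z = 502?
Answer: 7/523 ≈ 0.013384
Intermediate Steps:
T = 21 (T = -25 + 46 = 21)
(-310 + 317)/(Z + T) = (-310 + 317)/(502 + 21) = 7/523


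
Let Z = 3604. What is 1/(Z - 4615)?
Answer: -1/1011 ≈ -0.00098912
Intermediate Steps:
1/(Z - 4615) = 1/(3604 - 4615) = 1/(-1011) = -1/1011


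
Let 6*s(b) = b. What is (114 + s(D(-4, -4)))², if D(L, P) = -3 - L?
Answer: 469225/36 ≈ 13034.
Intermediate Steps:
s(b) = b/6
(114 + s(D(-4, -4)))² = (114 + (-3 - 1*(-4))/6)² = (114 + (-3 + 4)/6)² = (114 + (⅙)*1)² = (114 + ⅙)² = (685/6)² = 469225/36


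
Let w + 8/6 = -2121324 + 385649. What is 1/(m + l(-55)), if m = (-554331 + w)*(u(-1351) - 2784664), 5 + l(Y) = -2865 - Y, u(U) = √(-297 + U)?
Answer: 57392108802489/365983794832973806870748201 + 82440264*I*√103/365983794832973806870748201 ≈ 1.5682e-13 + 2.2861e-18*I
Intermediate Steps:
w = -5207029/3 (w = -4/3 + (-2121324 + 385649) = -4/3 - 1735675 = -5207029/3 ≈ -1.7357e+6)
l(Y) = -2870 - Y (l(Y) = -5 + (-2865 - Y) = -2870 - Y)
m = 19130702942608/3 - 27480088*I*√103/3 (m = (-554331 - 5207029/3)*(√(-297 - 1351) - 2784664) = -6870022*(√(-1648) - 2784664)/3 = -6870022*(4*I*√103 - 2784664)/3 = -6870022*(-2784664 + 4*I*√103)/3 = 19130702942608/3 - 27480088*I*√103/3 ≈ 6.3769e+12 - 9.2964e+7*I)
1/(m + l(-55)) = 1/((19130702942608/3 - 27480088*I*√103/3) + (-2870 - 1*(-55))) = 1/((19130702942608/3 - 27480088*I*√103/3) + (-2870 + 55)) = 1/((19130702942608/3 - 27480088*I*√103/3) - 2815) = 1/(19130702934163/3 - 27480088*I*√103/3)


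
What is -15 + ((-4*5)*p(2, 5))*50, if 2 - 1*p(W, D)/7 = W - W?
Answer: -14015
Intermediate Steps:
p(W, D) = 14 (p(W, D) = 14 - 7*(W - W) = 14 - 7*0 = 14 + 0 = 14)
-15 + ((-4*5)*p(2, 5))*50 = -15 + (-4*5*14)*50 = -15 - 20*14*50 = -15 - 280*50 = -15 - 14000 = -14015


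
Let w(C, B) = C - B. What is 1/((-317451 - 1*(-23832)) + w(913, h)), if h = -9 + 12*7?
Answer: -1/292781 ≈ -3.4155e-6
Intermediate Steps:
h = 75 (h = -9 + 84 = 75)
1/((-317451 - 1*(-23832)) + w(913, h)) = 1/((-317451 - 1*(-23832)) + (913 - 1*75)) = 1/((-317451 + 23832) + (913 - 75)) = 1/(-293619 + 838) = 1/(-292781) = -1/292781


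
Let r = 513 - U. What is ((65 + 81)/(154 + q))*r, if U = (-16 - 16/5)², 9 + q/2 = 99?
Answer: 263457/4175 ≈ 63.103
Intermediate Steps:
q = 180 (q = -18 + 2*99 = -18 + 198 = 180)
U = 9216/25 (U = (-16 - 16*⅕)² = (-16 - 16/5)² = (-96/5)² = 9216/25 ≈ 368.64)
r = 3609/25 (r = 513 - 1*9216/25 = 513 - 9216/25 = 3609/25 ≈ 144.36)
((65 + 81)/(154 + q))*r = ((65 + 81)/(154 + 180))*(3609/25) = (146/334)*(3609/25) = (146*(1/334))*(3609/25) = (73/167)*(3609/25) = 263457/4175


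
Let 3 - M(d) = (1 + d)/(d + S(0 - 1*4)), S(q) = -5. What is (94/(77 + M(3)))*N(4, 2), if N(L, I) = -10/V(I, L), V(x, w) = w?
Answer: -235/82 ≈ -2.8659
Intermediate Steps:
M(d) = 3 - (1 + d)/(-5 + d) (M(d) = 3 - (1 + d)/(d - 5) = 3 - (1 + d)/(-5 + d))
N(L, I) = -10/L
(94/(77 + M(3)))*N(4, 2) = (94/(77 + 2*(-8 + 3)/(-5 + 3)))*(-10/4) = (94/(77 + 2*(-5)/(-2)))*(-10*¼) = (94/(77 + 2*(-½)*(-5)))*(-5/2) = (94/(77 + 5))*(-5/2) = (94/82)*(-5/2) = ((1/82)*94)*(-5/2) = (47/41)*(-5/2) = -235/82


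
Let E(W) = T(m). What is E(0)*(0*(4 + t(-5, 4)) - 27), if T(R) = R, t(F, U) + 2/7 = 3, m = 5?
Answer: -135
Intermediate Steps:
t(F, U) = 19/7 (t(F, U) = -2/7 + 3 = 19/7)
E(W) = 5
E(0)*(0*(4 + t(-5, 4)) - 27) = 5*(0*(4 + 19/7) - 27) = 5*(0*(47/7) - 27) = 5*(0 - 27) = 5*(-27) = -135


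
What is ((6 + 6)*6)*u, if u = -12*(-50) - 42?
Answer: 40176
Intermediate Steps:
u = 558 (u = 600 - 42 = 558)
((6 + 6)*6)*u = ((6 + 6)*6)*558 = (12*6)*558 = 72*558 = 40176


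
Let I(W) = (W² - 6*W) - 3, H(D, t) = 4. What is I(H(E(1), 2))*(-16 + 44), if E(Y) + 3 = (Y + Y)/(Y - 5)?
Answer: -308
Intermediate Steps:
E(Y) = -3 + 2*Y/(-5 + Y) (E(Y) = -3 + (Y + Y)/(Y - 5) = -3 + (2*Y)/(-5 + Y) = -3 + 2*Y/(-5 + Y))
I(W) = -3 + W² - 6*W
I(H(E(1), 2))*(-16 + 44) = (-3 + 4² - 6*4)*(-16 + 44) = (-3 + 16 - 24)*28 = -11*28 = -308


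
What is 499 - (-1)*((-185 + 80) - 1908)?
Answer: -1514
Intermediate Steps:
499 - (-1)*((-185 + 80) - 1908) = 499 - (-1)*(-105 - 1908) = 499 - (-1)*(-2013) = 499 - 1*2013 = 499 - 2013 = -1514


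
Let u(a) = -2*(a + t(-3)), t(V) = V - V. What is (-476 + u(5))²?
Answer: 236196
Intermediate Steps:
t(V) = 0
u(a) = -2*a (u(a) = -2*(a + 0) = -2*a)
(-476 + u(5))² = (-476 - 2*5)² = (-476 - 10)² = (-486)² = 236196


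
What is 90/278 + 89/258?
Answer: 23981/35862 ≈ 0.66870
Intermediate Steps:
90/278 + 89/258 = 90*(1/278) + 89*(1/258) = 45/139 + 89/258 = 23981/35862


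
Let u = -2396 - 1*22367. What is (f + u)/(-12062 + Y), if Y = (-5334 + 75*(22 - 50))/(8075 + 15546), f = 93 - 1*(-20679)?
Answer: 94271411/284923936 ≈ 0.33087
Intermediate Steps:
u = -24763 (u = -2396 - 22367 = -24763)
f = 20772 (f = 93 + 20679 = 20772)
Y = -7434/23621 (Y = (-5334 + 75*(-28))/23621 = (-5334 - 2100)*(1/23621) = -7434*1/23621 = -7434/23621 ≈ -0.31472)
(f + u)/(-12062 + Y) = (20772 - 24763)/(-12062 - 7434/23621) = -3991/(-284923936/23621) = -3991*(-23621/284923936) = 94271411/284923936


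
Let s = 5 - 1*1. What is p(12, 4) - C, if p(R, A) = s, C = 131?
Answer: -127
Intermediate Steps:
s = 4 (s = 5 - 1 = 4)
p(R, A) = 4
p(12, 4) - C = 4 - 1*131 = 4 - 131 = -127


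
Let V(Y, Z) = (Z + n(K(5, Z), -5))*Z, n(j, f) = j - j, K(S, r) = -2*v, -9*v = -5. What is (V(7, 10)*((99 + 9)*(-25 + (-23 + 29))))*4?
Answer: -820800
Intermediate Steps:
v = 5/9 (v = -⅑*(-5) = 5/9 ≈ 0.55556)
K(S, r) = -10/9 (K(S, r) = -2*5/9 = -10/9)
n(j, f) = 0
V(Y, Z) = Z² (V(Y, Z) = (Z + 0)*Z = Z*Z = Z²)
(V(7, 10)*((99 + 9)*(-25 + (-23 + 29))))*4 = (10²*((99 + 9)*(-25 + (-23 + 29))))*4 = (100*(108*(-25 + 6)))*4 = (100*(108*(-19)))*4 = (100*(-2052))*4 = -205200*4 = -820800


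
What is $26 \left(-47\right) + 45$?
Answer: $-1177$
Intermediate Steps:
$26 \left(-47\right) + 45 = -1222 + 45 = -1177$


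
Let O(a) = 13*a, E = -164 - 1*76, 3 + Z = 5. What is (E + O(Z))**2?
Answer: 45796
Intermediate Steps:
Z = 2 (Z = -3 + 5 = 2)
E = -240 (E = -164 - 76 = -240)
(E + O(Z))**2 = (-240 + 13*2)**2 = (-240 + 26)**2 = (-214)**2 = 45796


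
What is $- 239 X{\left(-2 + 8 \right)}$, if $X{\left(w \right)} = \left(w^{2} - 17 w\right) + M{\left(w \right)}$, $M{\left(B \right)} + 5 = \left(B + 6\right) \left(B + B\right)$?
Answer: $-17447$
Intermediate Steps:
$M{\left(B \right)} = -5 + 2 B \left(6 + B\right)$ ($M{\left(B \right)} = -5 + \left(B + 6\right) \left(B + B\right) = -5 + \left(6 + B\right) 2 B = -5 + 2 B \left(6 + B\right)$)
$X{\left(w \right)} = -5 - 5 w + 3 w^{2}$ ($X{\left(w \right)} = \left(w^{2} - 17 w\right) + \left(-5 + 2 w^{2} + 12 w\right) = -5 - 5 w + 3 w^{2}$)
$- 239 X{\left(-2 + 8 \right)} = - 239 \left(-5 - 5 \left(-2 + 8\right) + 3 \left(-2 + 8\right)^{2}\right) = - 239 \left(-5 - 30 + 3 \cdot 6^{2}\right) = - 239 \left(-5 - 30 + 3 \cdot 36\right) = - 239 \left(-5 - 30 + 108\right) = \left(-239\right) 73 = -17447$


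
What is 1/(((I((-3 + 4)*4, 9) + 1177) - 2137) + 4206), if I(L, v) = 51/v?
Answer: 3/9755 ≈ 0.00030753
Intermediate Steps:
1/(((I((-3 + 4)*4, 9) + 1177) - 2137) + 4206) = 1/(((51/9 + 1177) - 2137) + 4206) = 1/(((51*(1/9) + 1177) - 2137) + 4206) = 1/(((17/3 + 1177) - 2137) + 4206) = 1/((3548/3 - 2137) + 4206) = 1/(-2863/3 + 4206) = 1/(9755/3) = 3/9755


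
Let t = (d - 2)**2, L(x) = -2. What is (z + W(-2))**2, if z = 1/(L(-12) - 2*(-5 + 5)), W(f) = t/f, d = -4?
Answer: 1369/4 ≈ 342.25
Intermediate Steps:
t = 36 (t = (-4 - 2)**2 = (-6)**2 = 36)
W(f) = 36/f
z = -1/2 (z = 1/(-2 - 2*(-5 + 5)) = 1/(-2 - 2*0) = 1/(-2 + 0) = 1/(-2) = -1/2 ≈ -0.50000)
(z + W(-2))**2 = (-1/2 + 36/(-2))**2 = (-1/2 + 36*(-1/2))**2 = (-1/2 - 18)**2 = (-37/2)**2 = 1369/4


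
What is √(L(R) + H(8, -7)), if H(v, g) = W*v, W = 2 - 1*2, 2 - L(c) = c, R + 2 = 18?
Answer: I*√14 ≈ 3.7417*I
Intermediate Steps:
R = 16 (R = -2 + 18 = 16)
L(c) = 2 - c
W = 0 (W = 2 - 2 = 0)
H(v, g) = 0 (H(v, g) = 0*v = 0)
√(L(R) + H(8, -7)) = √((2 - 1*16) + 0) = √((2 - 16) + 0) = √(-14 + 0) = √(-14) = I*√14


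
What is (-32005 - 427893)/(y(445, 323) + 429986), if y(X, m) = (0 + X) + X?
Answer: -229949/215438 ≈ -1.0674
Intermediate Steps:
y(X, m) = 2*X (y(X, m) = X + X = 2*X)
(-32005 - 427893)/(y(445, 323) + 429986) = (-32005 - 427893)/(2*445 + 429986) = -459898/(890 + 429986) = -459898/430876 = -459898*1/430876 = -229949/215438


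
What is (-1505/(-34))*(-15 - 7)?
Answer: -16555/17 ≈ -973.82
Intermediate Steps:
(-1505/(-34))*(-15 - 7) = -1505*(-1)/34*(-22) = -43*(-35/34)*(-22) = (1505/34)*(-22) = -16555/17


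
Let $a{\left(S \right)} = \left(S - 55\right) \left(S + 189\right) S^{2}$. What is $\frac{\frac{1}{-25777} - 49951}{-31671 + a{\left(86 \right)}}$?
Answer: $- \frac{1287586928}{1624446665933} \approx -0.00079263$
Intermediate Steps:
$a{\left(S \right)} = S^{2} \left(-55 + S\right) \left(189 + S\right)$ ($a{\left(S \right)} = \left(-55 + S\right) \left(189 + S\right) S^{2} = S^{2} \left(-55 + S\right) \left(189 + S\right)$)
$\frac{\frac{1}{-25777} - 49951}{-31671 + a{\left(86 \right)}} = \frac{\frac{1}{-25777} - 49951}{-31671 + 86^{2} \left(-10395 + 86^{2} + 134 \cdot 86\right)} = \frac{- \frac{1}{25777} - 49951}{-31671 + 7396 \left(-10395 + 7396 + 11524\right)} = - \frac{1287586928}{25777 \left(-31671 + 7396 \cdot 8525\right)} = - \frac{1287586928}{25777 \left(-31671 + 63050900\right)} = - \frac{1287586928}{25777 \cdot 63019229} = \left(- \frac{1287586928}{25777}\right) \frac{1}{63019229} = - \frac{1287586928}{1624446665933}$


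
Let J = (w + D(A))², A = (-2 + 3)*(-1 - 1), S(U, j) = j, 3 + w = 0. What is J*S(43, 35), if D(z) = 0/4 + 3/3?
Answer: 140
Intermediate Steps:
w = -3 (w = -3 + 0 = -3)
A = -2 (A = 1*(-2) = -2)
D(z) = 1 (D(z) = 0*(¼) + 3*(⅓) = 0 + 1 = 1)
J = 4 (J = (-3 + 1)² = (-2)² = 4)
J*S(43, 35) = 4*35 = 140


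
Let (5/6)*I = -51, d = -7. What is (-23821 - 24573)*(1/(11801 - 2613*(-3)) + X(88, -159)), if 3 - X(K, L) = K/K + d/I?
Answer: -137107291721/1502460 ≈ -91255.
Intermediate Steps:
I = -306/5 (I = (6/5)*(-51) = -306/5 ≈ -61.200)
X(K, L) = 577/306 (X(K, L) = 3 - (K/K - 7/(-306/5)) = 3 - (1 - 7*(-5/306)) = 3 - (1 + 35/306) = 3 - 1*341/306 = 3 - 341/306 = 577/306)
(-23821 - 24573)*(1/(11801 - 2613*(-3)) + X(88, -159)) = (-23821 - 24573)*(1/(11801 - 2613*(-3)) + 577/306) = -48394*(1/(11801 + 7839) + 577/306) = -48394*(1/19640 + 577/306) = -48394*5666293/3004920 = -137107291721/1502460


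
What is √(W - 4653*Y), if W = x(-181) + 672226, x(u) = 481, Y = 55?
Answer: 2*√104198 ≈ 645.59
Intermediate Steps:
W = 672707 (W = 481 + 672226 = 672707)
√(W - 4653*Y) = √(672707 - 4653*55) = √(672707 - 255915) = √416792 = 2*√104198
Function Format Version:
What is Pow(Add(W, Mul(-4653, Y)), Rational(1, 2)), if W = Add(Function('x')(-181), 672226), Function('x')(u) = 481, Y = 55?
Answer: Mul(2, Pow(104198, Rational(1, 2))) ≈ 645.59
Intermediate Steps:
W = 672707 (W = Add(481, 672226) = 672707)
Pow(Add(W, Mul(-4653, Y)), Rational(1, 2)) = Pow(Add(672707, Mul(-4653, 55)), Rational(1, 2)) = Pow(Add(672707, -255915), Rational(1, 2)) = Pow(416792, Rational(1, 2)) = Mul(2, Pow(104198, Rational(1, 2)))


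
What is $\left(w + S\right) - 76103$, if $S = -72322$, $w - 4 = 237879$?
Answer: $89458$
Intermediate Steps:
$w = 237883$ ($w = 4 + 237879 = 237883$)
$\left(w + S\right) - 76103 = \left(237883 - 72322\right) - 76103 = 165561 - 76103 = 89458$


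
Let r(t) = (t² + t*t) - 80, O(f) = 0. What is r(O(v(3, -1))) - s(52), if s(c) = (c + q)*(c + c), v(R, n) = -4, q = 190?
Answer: -25248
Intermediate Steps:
s(c) = 2*c*(190 + c) (s(c) = (c + 190)*(c + c) = (190 + c)*(2*c) = 2*c*(190 + c))
r(t) = -80 + 2*t² (r(t) = (t² + t²) - 80 = 2*t² - 80 = -80 + 2*t²)
r(O(v(3, -1))) - s(52) = (-80 + 2*0²) - 2*52*(190 + 52) = (-80 + 2*0) - 2*52*242 = (-80 + 0) - 1*25168 = -80 - 25168 = -25248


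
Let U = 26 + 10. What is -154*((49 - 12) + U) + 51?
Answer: -11191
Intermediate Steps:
U = 36
-154*((49 - 12) + U) + 51 = -154*((49 - 12) + 36) + 51 = -154*(37 + 36) + 51 = -154*73 + 51 = -11242 + 51 = -11191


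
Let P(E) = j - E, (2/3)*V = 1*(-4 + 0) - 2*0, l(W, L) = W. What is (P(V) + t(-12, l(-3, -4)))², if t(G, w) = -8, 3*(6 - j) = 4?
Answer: 64/9 ≈ 7.1111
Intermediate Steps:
j = 14/3 (j = 6 - ⅓*4 = 6 - 4/3 = 14/3 ≈ 4.6667)
V = -6 (V = 3*(1*(-4 + 0) - 2*0)/2 = 3*(1*(-4) + 0)/2 = 3*(-4 + 0)/2 = (3/2)*(-4) = -6)
P(E) = 14/3 - E
(P(V) + t(-12, l(-3, -4)))² = ((14/3 - 1*(-6)) - 8)² = ((14/3 + 6) - 8)² = (32/3 - 8)² = (8/3)² = 64/9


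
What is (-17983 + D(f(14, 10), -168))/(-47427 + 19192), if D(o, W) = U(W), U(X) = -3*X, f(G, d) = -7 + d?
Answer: 17479/28235 ≈ 0.61905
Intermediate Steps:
D(o, W) = -3*W
(-17983 + D(f(14, 10), -168))/(-47427 + 19192) = (-17983 - 3*(-168))/(-47427 + 19192) = (-17983 + 504)/(-28235) = -17479*(-1/28235) = 17479/28235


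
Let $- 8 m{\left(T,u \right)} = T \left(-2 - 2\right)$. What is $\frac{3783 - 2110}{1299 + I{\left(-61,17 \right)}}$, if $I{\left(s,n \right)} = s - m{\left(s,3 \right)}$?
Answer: $\frac{3346}{2537} \approx 1.3189$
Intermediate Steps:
$m{\left(T,u \right)} = \frac{T}{2}$ ($m{\left(T,u \right)} = - \frac{T \left(-2 - 2\right)}{8} = - \frac{T \left(-4\right)}{8} = - \frac{\left(-4\right) T}{8} = \frac{T}{2}$)
$I{\left(s,n \right)} = \frac{s}{2}$ ($I{\left(s,n \right)} = s - \frac{s}{2} = \frac{s}{2}$)
$\frac{3783 - 2110}{1299 + I{\left(-61,17 \right)}} = \frac{3783 - 2110}{1299 + \frac{1}{2} \left(-61\right)} = \frac{1673}{1299 - \frac{61}{2}} = \frac{1673}{\frac{2537}{2}} = 1673 \cdot \frac{2}{2537} = \frac{3346}{2537}$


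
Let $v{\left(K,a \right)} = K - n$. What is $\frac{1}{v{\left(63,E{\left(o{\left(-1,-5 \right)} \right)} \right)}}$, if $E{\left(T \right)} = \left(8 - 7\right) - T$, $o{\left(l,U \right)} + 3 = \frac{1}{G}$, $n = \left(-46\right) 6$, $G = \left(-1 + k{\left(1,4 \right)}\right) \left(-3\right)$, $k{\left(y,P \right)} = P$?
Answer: $\frac{1}{339} \approx 0.0029499$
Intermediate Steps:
$G = -9$ ($G = \left(-1 + 4\right) \left(-3\right) = 3 \left(-3\right) = -9$)
$n = -276$
$o{\left(l,U \right)} = - \frac{28}{9}$ ($o{\left(l,U \right)} = -3 + \frac{1}{-9} = -3 - \frac{1}{9} = - \frac{28}{9}$)
$E{\left(T \right)} = 1 - T$ ($E{\left(T \right)} = \left(8 - 7\right) - T = 1 - T$)
$v{\left(K,a \right)} = 276 + K$ ($v{\left(K,a \right)} = K - -276 = K + 276 = 276 + K$)
$\frac{1}{v{\left(63,E{\left(o{\left(-1,-5 \right)} \right)} \right)}} = \frac{1}{276 + 63} = \frac{1}{339}$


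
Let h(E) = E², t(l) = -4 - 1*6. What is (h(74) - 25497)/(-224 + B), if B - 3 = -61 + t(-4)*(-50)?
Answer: -20021/218 ≈ -91.839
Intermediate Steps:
t(l) = -10 (t(l) = -4 - 6 = -10)
B = 442 (B = 3 + (-61 - 10*(-50)) = 3 + (-61 + 500) = 3 + 439 = 442)
(h(74) - 25497)/(-224 + B) = (74² - 25497)/(-224 + 442) = (5476 - 25497)/218 = -20021*1/218 = -20021/218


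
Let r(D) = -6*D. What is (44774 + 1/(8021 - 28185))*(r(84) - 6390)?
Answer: -3112030656945/10082 ≈ -3.0867e+8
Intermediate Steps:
(44774 + 1/(8021 - 28185))*(r(84) - 6390) = (44774 + 1/(8021 - 28185))*(-6*84 - 6390) = (44774 + 1/(-20164))*(-504 - 6390) = (44774 - 1/20164)*(-6894) = (902822935/20164)*(-6894) = -3112030656945/10082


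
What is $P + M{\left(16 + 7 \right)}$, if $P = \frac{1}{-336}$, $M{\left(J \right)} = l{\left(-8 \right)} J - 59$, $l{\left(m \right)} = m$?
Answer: $- \frac{81649}{336} \approx -243.0$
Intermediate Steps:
$M{\left(J \right)} = -59 - 8 J$ ($M{\left(J \right)} = - 8 J - 59 = -59 - 8 J$)
$P = - \frac{1}{336} \approx -0.0029762$
$P + M{\left(16 + 7 \right)} = - \frac{1}{336} - \left(59 + 8 \left(16 + 7\right)\right) = - \frac{1}{336} - 243 = - \frac{81649}{336}$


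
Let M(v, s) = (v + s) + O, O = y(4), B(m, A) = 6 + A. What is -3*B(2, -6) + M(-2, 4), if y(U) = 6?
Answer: 8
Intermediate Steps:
O = 6
M(v, s) = 6 + s + v (M(v, s) = (v + s) + 6 = (s + v) + 6 = 6 + s + v)
-3*B(2, -6) + M(-2, 4) = -3*(6 - 6) + (6 + 4 - 2) = -3*0 + 8 = 0 + 8 = 8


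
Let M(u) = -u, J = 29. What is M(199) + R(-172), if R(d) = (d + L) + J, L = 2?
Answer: -340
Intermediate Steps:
R(d) = 31 + d (R(d) = (d + 2) + 29 = (2 + d) + 29 = 31 + d)
M(199) + R(-172) = -1*199 + (31 - 172) = -199 - 141 = -340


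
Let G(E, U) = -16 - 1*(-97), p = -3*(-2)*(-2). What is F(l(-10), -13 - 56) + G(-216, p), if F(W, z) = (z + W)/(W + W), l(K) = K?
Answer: 1699/20 ≈ 84.950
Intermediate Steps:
p = -12 (p = 6*(-2) = -12)
G(E, U) = 81 (G(E, U) = -16 + 97 = 81)
F(W, z) = (W + z)/(2*W) (F(W, z) = (W + z)/((2*W)) = (W + z)*(1/(2*W)) = (W + z)/(2*W))
F(l(-10), -13 - 56) + G(-216, p) = (1/2)*(-10 + (-13 - 56))/(-10) + 81 = (1/2)*(-1/10)*(-10 - 69) + 81 = (1/2)*(-1/10)*(-79) + 81 = 79/20 + 81 = 1699/20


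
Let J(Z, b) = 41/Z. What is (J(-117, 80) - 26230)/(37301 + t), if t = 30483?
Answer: -3068951/7930728 ≈ -0.38697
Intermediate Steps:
(J(-117, 80) - 26230)/(37301 + t) = (41/(-117) - 26230)/(37301 + 30483) = (41*(-1/117) - 26230)/67784 = (-41/117 - 26230)*(1/67784) = -3068951/117*1/67784 = -3068951/7930728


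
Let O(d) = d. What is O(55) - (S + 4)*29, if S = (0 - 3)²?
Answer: -322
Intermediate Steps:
S = 9 (S = (-3)² = 9)
O(55) - (S + 4)*29 = 55 - (9 + 4)*29 = 55 - 13*29 = 55 - 1*377 = 55 - 377 = -322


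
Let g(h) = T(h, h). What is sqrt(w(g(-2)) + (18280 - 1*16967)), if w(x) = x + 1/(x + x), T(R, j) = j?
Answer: 7*sqrt(107)/2 ≈ 36.204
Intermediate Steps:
g(h) = h
w(x) = x + 1/(2*x)
sqrt(w(g(-2)) + (18280 - 1*16967)) = sqrt((-2 + (1/2)/(-2)) + (18280 - 1*16967)) = sqrt((-2 + (1/2)*(-1/2)) + (18280 - 16967)) = sqrt((-2 - 1/4) + 1313) = sqrt(-9/4 + 1313) = sqrt(5243/4) = 7*sqrt(107)/2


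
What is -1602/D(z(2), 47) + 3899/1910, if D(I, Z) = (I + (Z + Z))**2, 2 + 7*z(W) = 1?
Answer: 170340919/91605510 ≈ 1.8595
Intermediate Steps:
z(W) = -1/7 (z(W) = -2/7 + (1/7)*1 = -2/7 + 1/7 = -1/7)
D(I, Z) = (I + 2*Z)**2
-1602/D(z(2), 47) + 3899/1910 = -1602/(-1/7 + 2*47)**2 + 3899/1910 = -1602/(-1/7 + 94)**2 + 3899*(1/1910) = -1602/((657/7)**2) + 3899/1910 = -1602/431649/49 + 3899/1910 = -1602*49/431649 + 3899/1910 = -8722/47961 + 3899/1910 = 170340919/91605510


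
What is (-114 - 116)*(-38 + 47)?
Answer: -2070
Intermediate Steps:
(-114 - 116)*(-38 + 47) = -230*9 = -2070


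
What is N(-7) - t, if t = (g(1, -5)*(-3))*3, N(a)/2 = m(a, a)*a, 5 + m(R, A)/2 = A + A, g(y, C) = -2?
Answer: 514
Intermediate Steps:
m(R, A) = -10 + 4*A (m(R, A) = -10 + 2*(A + A) = -10 + 2*(2*A) = -10 + 4*A)
N(a) = 2*a*(-10 + 4*a) (N(a) = 2*((-10 + 4*a)*a) = 2*(a*(-10 + 4*a)) = 2*a*(-10 + 4*a))
t = 18 (t = -2*(-3)*3 = 6*3 = 18)
N(-7) - t = 4*(-7)*(-5 + 2*(-7)) - 1*18 = 4*(-7)*(-5 - 14) - 18 = 4*(-7)*(-19) - 18 = 532 - 18 = 514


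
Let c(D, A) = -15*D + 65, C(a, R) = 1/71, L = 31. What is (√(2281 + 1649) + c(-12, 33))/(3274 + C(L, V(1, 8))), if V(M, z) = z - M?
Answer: 3479/46491 + 71*√3930/232455 ≈ 0.093979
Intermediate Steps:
C(a, R) = 1/71
c(D, A) = 65 - 15*D
(√(2281 + 1649) + c(-12, 33))/(3274 + C(L, V(1, 8))) = (√(2281 + 1649) + (65 - 15*(-12)))/(3274 + 1/71) = (√3930 + (65 + 180))/(232455/71) = (√3930 + 245)*(71/232455) = (245 + √3930)*(71/232455) = 3479/46491 + 71*√3930/232455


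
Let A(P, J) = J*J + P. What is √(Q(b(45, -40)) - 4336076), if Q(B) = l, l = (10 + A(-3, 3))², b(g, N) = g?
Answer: 2*I*√1083955 ≈ 2082.3*I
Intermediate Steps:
A(P, J) = P + J² (A(P, J) = J² + P = P + J²)
l = 256 (l = (10 + (-3 + 3²))² = (10 + (-3 + 9))² = (10 + 6)² = 16² = 256)
Q(B) = 256
√(Q(b(45, -40)) - 4336076) = √(256 - 4336076) = √(-4335820) = 2*I*√1083955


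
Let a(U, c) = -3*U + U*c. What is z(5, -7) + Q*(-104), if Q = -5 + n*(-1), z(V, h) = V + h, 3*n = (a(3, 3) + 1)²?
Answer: 1658/3 ≈ 552.67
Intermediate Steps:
n = ⅓ (n = (3*(-3 + 3) + 1)²/3 = (3*0 + 1)²/3 = (0 + 1)²/3 = (⅓)*1² = (⅓)*1 = ⅓ ≈ 0.33333)
Q = -16/3 (Q = -5 + (⅓)*(-1) = -5 - ⅓ = -16/3 ≈ -5.3333)
z(5, -7) + Q*(-104) = (5 - 7) - 16/3*(-104) = -2 + 1664/3 = 1658/3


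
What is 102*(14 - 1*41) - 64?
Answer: -2818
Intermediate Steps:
102*(14 - 1*41) - 64 = 102*(14 - 41) - 64 = 102*(-27) - 64 = -2754 - 64 = -2818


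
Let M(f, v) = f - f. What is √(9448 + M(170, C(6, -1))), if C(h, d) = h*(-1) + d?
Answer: 2*√2362 ≈ 97.201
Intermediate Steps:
C(h, d) = d - h (C(h, d) = -h + d = d - h)
M(f, v) = 0
√(9448 + M(170, C(6, -1))) = √(9448 + 0) = √9448 = 2*√2362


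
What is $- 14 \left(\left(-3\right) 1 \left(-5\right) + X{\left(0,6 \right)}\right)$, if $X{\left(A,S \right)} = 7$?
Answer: $-308$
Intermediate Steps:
$- 14 \left(\left(-3\right) 1 \left(-5\right) + X{\left(0,6 \right)}\right) = - 14 \left(\left(-3\right) 1 \left(-5\right) + 7\right) = - 14 \left(\left(-3\right) \left(-5\right) + 7\right) = - 14 \left(15 + 7\right) = \left(-14\right) 22 = -308$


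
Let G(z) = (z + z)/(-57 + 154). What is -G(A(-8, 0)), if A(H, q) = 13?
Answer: -26/97 ≈ -0.26804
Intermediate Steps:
G(z) = 2*z/97 (G(z) = (2*z)/97 = (2*z)*(1/97) = 2*z/97)
-G(A(-8, 0)) = -2*13/97 = -1*26/97 = -26/97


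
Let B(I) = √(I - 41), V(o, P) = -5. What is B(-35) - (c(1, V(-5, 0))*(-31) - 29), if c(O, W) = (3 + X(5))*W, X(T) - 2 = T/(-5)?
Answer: -591 + 2*I*√19 ≈ -591.0 + 8.7178*I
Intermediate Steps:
X(T) = 2 - T/5 (X(T) = 2 + T/(-5) = 2 + T*(-⅕) = 2 - T/5)
c(O, W) = 4*W (c(O, W) = (3 + (2 - ⅕*5))*W = (3 + (2 - 1))*W = (3 + 1)*W = 4*W)
B(I) = √(-41 + I)
B(-35) - (c(1, V(-5, 0))*(-31) - 29) = √(-41 - 35) - ((4*(-5))*(-31) - 29) = √(-76) - (-20*(-31) - 29) = 2*I*√19 - (620 - 29) = 2*I*√19 - 1*591 = 2*I*√19 - 591 = -591 + 2*I*√19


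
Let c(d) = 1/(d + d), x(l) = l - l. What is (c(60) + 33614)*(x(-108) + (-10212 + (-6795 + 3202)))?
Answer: -11136993241/24 ≈ -4.6404e+8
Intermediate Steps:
x(l) = 0
c(d) = 1/(2*d)
(c(60) + 33614)*(x(-108) + (-10212 + (-6795 + 3202))) = ((1/2)/60 + 33614)*(0 + (-10212 + (-6795 + 3202))) = ((1/2)*(1/60) + 33614)*(0 + (-10212 - 3593)) = (1/120 + 33614)*(0 - 13805) = (4033681/120)*(-13805) = -11136993241/24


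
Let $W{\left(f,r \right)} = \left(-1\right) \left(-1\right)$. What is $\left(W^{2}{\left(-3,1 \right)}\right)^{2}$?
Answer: $1$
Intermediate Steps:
$W{\left(f,r \right)} = 1$
$\left(W^{2}{\left(-3,1 \right)}\right)^{2} = \left(1^{2}\right)^{2} = 1^{2} = 1$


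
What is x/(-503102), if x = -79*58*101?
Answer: 231391/251551 ≈ 0.91986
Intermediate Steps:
x = -462782 (x = -4582*101 = -462782)
x/(-503102) = -462782/(-503102) = -462782*(-1/503102) = 231391/251551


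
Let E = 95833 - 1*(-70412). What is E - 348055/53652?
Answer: 8919028685/53652 ≈ 1.6624e+5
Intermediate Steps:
E = 166245 (E = 95833 + 70412 = 166245)
E - 348055/53652 = 166245 - 348055/53652 = 8919028685/53652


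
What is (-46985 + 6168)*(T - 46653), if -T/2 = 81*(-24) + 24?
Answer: 1747498221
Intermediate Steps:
T = 3840 (T = -2*(81*(-24) + 24) = -2*(-1944 + 24) = -2*(-1920) = 3840)
(-46985 + 6168)*(T - 46653) = (-46985 + 6168)*(3840 - 46653) = -40817*(-42813) = 1747498221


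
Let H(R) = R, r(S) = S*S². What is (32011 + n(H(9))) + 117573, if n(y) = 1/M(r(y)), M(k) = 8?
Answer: 1196673/8 ≈ 1.4958e+5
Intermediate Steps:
r(S) = S³
n(y) = ⅛ (n(y) = 1/8 = ⅛)
(32011 + n(H(9))) + 117573 = (32011 + ⅛) + 117573 = 256089/8 + 117573 = 1196673/8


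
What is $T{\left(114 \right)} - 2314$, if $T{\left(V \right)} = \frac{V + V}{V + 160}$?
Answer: $- \frac{316904}{137} \approx -2313.2$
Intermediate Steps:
$T{\left(V \right)} = \frac{2 V}{160 + V}$
$T{\left(114 \right)} - 2314 = 2 \cdot 114 \frac{1}{160 + 114} - 2314 = 2 \cdot 114 \cdot \frac{1}{274} - 2314 = \frac{114}{137} - 2314 = - \frac{316904}{137}$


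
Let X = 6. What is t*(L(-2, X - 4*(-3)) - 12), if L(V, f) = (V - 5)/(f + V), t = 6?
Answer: -597/8 ≈ -74.625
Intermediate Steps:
L(V, f) = (-5 + V)/(V + f)
t*(L(-2, X - 4*(-3)) - 12) = 6*((-5 - 2)/(-2 + (6 - 4*(-3))) - 12) = 6*(-7/(-2 + (6 + 12)) - 12) = 6*(-7/(-2 + 18) - 12) = 6*(-7/16 - 12) = 6*(-199/16) = -597/8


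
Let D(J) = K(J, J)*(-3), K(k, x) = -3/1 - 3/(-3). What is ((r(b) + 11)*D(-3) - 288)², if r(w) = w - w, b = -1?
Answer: 49284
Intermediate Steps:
K(k, x) = -2 (K(k, x) = -3*1 - 3*(-⅓) = -3 + 1 = -2)
D(J) = 6 (D(J) = -2*(-3) = 6)
r(w) = 0
((r(b) + 11)*D(-3) - 288)² = ((0 + 11)*6 - 288)² = (11*6 - 288)² = (66 - 288)² = (-222)² = 49284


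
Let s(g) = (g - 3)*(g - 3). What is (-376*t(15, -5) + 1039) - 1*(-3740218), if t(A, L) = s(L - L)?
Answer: 3737873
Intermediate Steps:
s(g) = (-3 + g)**2 (s(g) = (-3 + g)*(-3 + g) = (-3 + g)**2)
t(A, L) = 9 (t(A, L) = (-3 + (L - L))**2 = (-3 + 0)**2 = (-3)**2 = 9)
(-376*t(15, -5) + 1039) - 1*(-3740218) = (-376*9 + 1039) - 1*(-3740218) = (-3384 + 1039) + 3740218 = -2345 + 3740218 = 3737873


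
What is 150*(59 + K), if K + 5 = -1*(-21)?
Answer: 11250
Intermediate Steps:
K = 16 (K = -5 - 1*(-21) = -5 + 21 = 16)
150*(59 + K) = 150*(59 + 16) = 150*75 = 11250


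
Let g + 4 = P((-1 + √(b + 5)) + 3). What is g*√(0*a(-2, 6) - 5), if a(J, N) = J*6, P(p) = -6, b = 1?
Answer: -10*I*√5 ≈ -22.361*I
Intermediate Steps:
g = -10 (g = -4 - 6 = -10)
a(J, N) = 6*J
g*√(0*a(-2, 6) - 5) = -10*√(0*(6*(-2)) - 5) = -10*√(0*(-12) - 5) = -10*√(0 - 5) = -10*I*√5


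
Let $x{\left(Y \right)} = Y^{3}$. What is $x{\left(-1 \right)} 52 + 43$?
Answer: $-9$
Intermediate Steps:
$x{\left(-1 \right)} 52 + 43 = \left(-1\right)^{3} \cdot 52 + 43 = \left(-1\right) 52 + 43 = -52 + 43 = -9$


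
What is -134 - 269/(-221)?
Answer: -29345/221 ≈ -132.78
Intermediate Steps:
-134 - 269/(-221) = -134 - 269*(-1)/221 = -134 - 1*(-269/221) = -134 + 269/221 = -29345/221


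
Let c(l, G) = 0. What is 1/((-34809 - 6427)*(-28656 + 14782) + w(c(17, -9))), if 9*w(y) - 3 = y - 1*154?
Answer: 9/5148974225 ≈ 1.7479e-9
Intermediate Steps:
w(y) = -151/9 + y/9 (w(y) = ⅓ + (y - 1*154)/9 = ⅓ + (y - 154)/9 = ⅓ + (-154 + y)/9 = ⅓ + (-154/9 + y/9) = -151/9 + y/9)
1/((-34809 - 6427)*(-28656 + 14782) + w(c(17, -9))) = 1/((-34809 - 6427)*(-28656 + 14782) + (-151/9 + (⅑)*0)) = 1/(-41236*(-13874) + (-151/9 + 0)) = 1/(572108264 - 151/9) = 1/(5148974225/9) = 9/5148974225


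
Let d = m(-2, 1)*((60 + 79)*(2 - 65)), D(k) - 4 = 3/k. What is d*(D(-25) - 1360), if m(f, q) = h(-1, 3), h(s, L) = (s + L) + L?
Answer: 296888571/5 ≈ 5.9378e+7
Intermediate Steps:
h(s, L) = s + 2*L (h(s, L) = (L + s) + L = s + 2*L)
D(k) = 4 + 3/k
m(f, q) = 5 (m(f, q) = -1 + 2*3 = -1 + 6 = 5)
d = -43785 (d = 5*((60 + 79)*(2 - 65)) = 5*(139*(-63)) = 5*(-8757) = -43785)
d*(D(-25) - 1360) = -43785*((4 + 3/(-25)) - 1360) = -43785*((4 + 3*(-1/25)) - 1360) = -43785*((4 - 3/25) - 1360) = -43785*(97/25 - 1360) = -43785*(-33903/25) = 296888571/5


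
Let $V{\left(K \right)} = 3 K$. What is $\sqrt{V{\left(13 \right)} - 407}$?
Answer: $4 i \sqrt{23} \approx 19.183 i$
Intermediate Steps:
$\sqrt{V{\left(13 \right)} - 407} = \sqrt{3 \cdot 13 - 407} = \sqrt{39 - 407} = \sqrt{-368} = 4 i \sqrt{23}$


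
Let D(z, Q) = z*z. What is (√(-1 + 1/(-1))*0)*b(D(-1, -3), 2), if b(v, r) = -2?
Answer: 0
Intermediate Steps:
D(z, Q) = z²
(√(-1 + 1/(-1))*0)*b(D(-1, -3), 2) = (√(-1 + 1/(-1))*0)*(-2) = (√(-1 - 1)*0)*(-2) = (√(-2)*0)*(-2) = ((I*√2)*0)*(-2) = 0*(-2) = 0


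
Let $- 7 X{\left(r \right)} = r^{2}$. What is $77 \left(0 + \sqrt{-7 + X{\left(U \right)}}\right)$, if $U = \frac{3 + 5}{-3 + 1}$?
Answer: $11 i \sqrt{455} \approx 234.64 i$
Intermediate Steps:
$U = -4$ ($U = \frac{8}{-2} = 8 \left(- \frac{1}{2}\right) = -4$)
$X{\left(r \right)} = - \frac{r^{2}}{7}$
$77 \left(0 + \sqrt{-7 + X{\left(U \right)}}\right) = 77 \left(0 + \sqrt{-7 - \frac{\left(-4\right)^{2}}{7}}\right) = 77 \left(0 + \sqrt{-7 - \frac{16}{7}}\right) = 77 \left(0 + \sqrt{- \frac{65}{7}}\right) = 77 \left(0 + \frac{i \sqrt{455}}{7}\right) = 77 \frac{i \sqrt{455}}{7} = 11 i \sqrt{455}$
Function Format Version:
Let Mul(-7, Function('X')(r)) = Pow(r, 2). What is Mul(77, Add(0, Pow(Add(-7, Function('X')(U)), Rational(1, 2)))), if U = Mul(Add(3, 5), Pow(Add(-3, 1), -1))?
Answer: Mul(11, I, Pow(455, Rational(1, 2))) ≈ Mul(234.64, I)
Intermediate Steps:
U = -4 (U = Mul(8, Pow(-2, -1)) = Mul(8, Rational(-1, 2)) = -4)
Function('X')(r) = Mul(Rational(-1, 7), Pow(r, 2))
Mul(77, Add(0, Pow(Add(-7, Function('X')(U)), Rational(1, 2)))) = Mul(77, Add(0, Pow(Add(-7, Mul(Rational(-1, 7), Pow(-4, 2))), Rational(1, 2)))) = Mul(77, Add(0, Pow(Add(-7, Mul(Rational(-1, 7), 16)), Rational(1, 2)))) = Mul(77, Add(0, Pow(Add(-7, Rational(-16, 7)), Rational(1, 2)))) = Mul(77, Add(0, Pow(Rational(-65, 7), Rational(1, 2)))) = Mul(77, Add(0, Mul(Rational(1, 7), I, Pow(455, Rational(1, 2))))) = Mul(77, Mul(Rational(1, 7), I, Pow(455, Rational(1, 2)))) = Mul(11, I, Pow(455, Rational(1, 2)))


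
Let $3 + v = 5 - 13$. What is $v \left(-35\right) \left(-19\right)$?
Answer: $-7315$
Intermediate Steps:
$v = -11$ ($v = -3 + \left(5 - 13\right) = -3 - 8 = -11$)
$v \left(-35\right) \left(-19\right) = \left(-11\right) \left(-35\right) \left(-19\right) = 385 \left(-19\right) = -7315$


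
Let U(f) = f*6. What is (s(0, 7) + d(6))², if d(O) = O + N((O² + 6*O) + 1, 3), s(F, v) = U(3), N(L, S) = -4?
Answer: 400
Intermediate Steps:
U(f) = 6*f
s(F, v) = 18 (s(F, v) = 6*3 = 18)
d(O) = -4 + O (d(O) = O - 4 = -4 + O)
(s(0, 7) + d(6))² = (18 + (-4 + 6))² = (18 + 2)² = 20² = 400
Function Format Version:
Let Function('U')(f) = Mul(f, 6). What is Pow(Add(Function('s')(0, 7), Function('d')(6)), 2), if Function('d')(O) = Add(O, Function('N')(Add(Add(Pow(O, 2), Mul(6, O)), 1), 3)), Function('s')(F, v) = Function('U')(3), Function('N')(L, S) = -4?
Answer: 400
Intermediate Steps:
Function('U')(f) = Mul(6, f)
Function('s')(F, v) = 18 (Function('s')(F, v) = Mul(6, 3) = 18)
Function('d')(O) = Add(-4, O) (Function('d')(O) = Add(O, -4) = Add(-4, O))
Pow(Add(Function('s')(0, 7), Function('d')(6)), 2) = Pow(Add(18, Add(-4, 6)), 2) = Pow(Add(18, 2), 2) = Pow(20, 2) = 400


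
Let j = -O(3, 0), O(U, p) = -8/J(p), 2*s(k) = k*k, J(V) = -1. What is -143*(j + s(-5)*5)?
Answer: -15587/2 ≈ -7793.5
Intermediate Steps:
s(k) = k²/2 (s(k) = (k*k)/2 = k²/2)
O(U, p) = 8 (O(U, p) = -8/(-1) = -8*(-1) = 8)
j = -8 (j = -1*8 = -8)
-143*(j + s(-5)*5) = -143*(-8 + ((½)*(-5)²)*5) = -143*(-8 + ((½)*25)*5) = -143*(-8 + (25/2)*5) = -143*(-8 + 125/2) = -143*109/2 = -15587/2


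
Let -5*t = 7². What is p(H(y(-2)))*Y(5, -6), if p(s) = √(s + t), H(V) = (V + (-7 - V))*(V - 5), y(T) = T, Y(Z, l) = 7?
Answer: 98*√5/5 ≈ 43.827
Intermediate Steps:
t = -49/5 (t = -⅕*7² = -⅕*49 = -49/5 ≈ -9.8000)
H(V) = 35 - 7*V (H(V) = -7*(-5 + V) = 35 - 7*V)
p(s) = √(-49/5 + s) (p(s) = √(s - 49/5) = √(-49/5 + s))
p(H(y(-2)))*Y(5, -6) = (√(-245 + 25*(35 - 7*(-2)))/5)*7 = (√(-245 + 25*(35 + 14))/5)*7 = (√(-245 + 25*49)/5)*7 = (√(-245 + 1225)/5)*7 = (√980/5)*7 = ((14*√5)/5)*7 = (14*√5/5)*7 = 98*√5/5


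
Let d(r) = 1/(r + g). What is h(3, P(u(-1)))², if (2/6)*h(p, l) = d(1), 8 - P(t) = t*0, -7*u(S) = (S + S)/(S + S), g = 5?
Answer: ¼ ≈ 0.25000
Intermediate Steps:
u(S) = -⅐ (u(S) = -(S + S)/(7*(S + S)) = -2*S/(7*(2*S)) = -2*S*1/(2*S)/7 = -⅐*1 = -⅐)
P(t) = 8 (P(t) = 8 - t*0 = 8 - 1*0 = 8 + 0 = 8)
d(r) = 1/(5 + r) (d(r) = 1/(r + 5) = 1/(5 + r))
h(p, l) = ½ (h(p, l) = 3/(5 + 1) = 3/6 = 3*(⅙) = ½)
h(3, P(u(-1)))² = (½)² = ¼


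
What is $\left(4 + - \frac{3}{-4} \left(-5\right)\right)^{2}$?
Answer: $\frac{1}{16} \approx 0.0625$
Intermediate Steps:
$\left(4 + - \frac{3}{-4} \left(-5\right)\right)^{2} = \left(4 + \left(-3\right) \left(- \frac{1}{4}\right) \left(-5\right)\right)^{2} = \left(4 + \frac{3}{4} \left(-5\right)\right)^{2} = \left(4 - \frac{15}{4}\right)^{2} = \left(\frac{1}{4}\right)^{2} = \frac{1}{16}$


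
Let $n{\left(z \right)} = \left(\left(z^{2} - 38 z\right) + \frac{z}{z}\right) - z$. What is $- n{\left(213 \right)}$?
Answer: $-37063$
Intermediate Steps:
$n{\left(z \right)} = 1 + z^{2} - 39 z$ ($n{\left(z \right)} = \left(\left(z^{2} - 38 z\right) + 1\right) - z = \left(1 + z^{2} - 38 z\right) - z = 1 + z^{2} - 39 z$)
$- n{\left(213 \right)} = - (1 + 213^{2} - 8307) = - (1 + 45369 - 8307) = \left(-1\right) 37063 = -37063$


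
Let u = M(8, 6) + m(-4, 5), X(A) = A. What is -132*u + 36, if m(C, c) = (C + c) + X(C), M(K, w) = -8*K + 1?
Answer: 8748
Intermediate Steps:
M(K, w) = 1 - 8*K
m(C, c) = c + 2*C (m(C, c) = (C + c) + C = c + 2*C)
u = -66 (u = (1 - 8*8) + (5 + 2*(-4)) = (1 - 64) + (5 - 8) = -63 - 3 = -66)
-132*u + 36 = -132*(-66) + 36 = 8712 + 36 = 8748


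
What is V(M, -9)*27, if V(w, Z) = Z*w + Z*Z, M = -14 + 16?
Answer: 1701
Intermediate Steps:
M = 2
V(w, Z) = Z**2 + Z*w (V(w, Z) = Z*w + Z**2 = Z**2 + Z*w)
V(M, -9)*27 = -9*(-9 + 2)*27 = -9*(-7)*27 = 63*27 = 1701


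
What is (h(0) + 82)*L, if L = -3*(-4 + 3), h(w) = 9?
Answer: 273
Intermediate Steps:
L = 3 (L = -3*(-1) = 3)
(h(0) + 82)*L = (9 + 82)*3 = 91*3 = 273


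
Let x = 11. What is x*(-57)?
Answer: -627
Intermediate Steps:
x*(-57) = 11*(-57) = -627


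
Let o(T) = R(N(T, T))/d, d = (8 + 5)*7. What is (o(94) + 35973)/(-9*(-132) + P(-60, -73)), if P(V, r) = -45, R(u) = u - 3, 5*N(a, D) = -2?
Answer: 16367698/520065 ≈ 31.472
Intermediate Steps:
N(a, D) = -⅖ (N(a, D) = (⅕)*(-2) = -⅖)
R(u) = -3 + u
d = 91 (d = 13*7 = 91)
o(T) = -17/455 (o(T) = (-3 - ⅖)/91 = -17/5*1/91 = -17/455)
(o(94) + 35973)/(-9*(-132) + P(-60, -73)) = (-17/455 + 35973)/(-9*(-132) - 45) = 16367698/(455*(1188 - 45)) = (16367698/455)/1143 = (16367698/455)*(1/1143) = 16367698/520065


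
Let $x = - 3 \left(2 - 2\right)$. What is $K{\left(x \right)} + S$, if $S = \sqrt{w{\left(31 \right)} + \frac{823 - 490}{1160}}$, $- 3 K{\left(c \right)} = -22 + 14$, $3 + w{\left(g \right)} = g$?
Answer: $\frac{8}{3} + \frac{\sqrt{9515770}}{580} \approx 7.9852$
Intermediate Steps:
$w{\left(g \right)} = -3 + g$
$x = 0$ ($x = \left(-3\right) 0 = 0$)
$K{\left(c \right)} = \frac{8}{3}$ ($K{\left(c \right)} = - \frac{-22 + 14}{3} = \left(- \frac{1}{3}\right) \left(-8\right) = \frac{8}{3}$)
$S = \frac{\sqrt{9515770}}{580}$ ($S = \sqrt{\left(-3 + 31\right) + \frac{823 - 490}{1160}} = \sqrt{28 + 333 \cdot \frac{1}{1160}} = \sqrt{28 + \frac{333}{1160}} = \sqrt{\frac{32813}{1160}} = \frac{\sqrt{9515770}}{580} \approx 5.3186$)
$K{\left(x \right)} + S = \frac{8}{3} + \frac{\sqrt{9515770}}{580}$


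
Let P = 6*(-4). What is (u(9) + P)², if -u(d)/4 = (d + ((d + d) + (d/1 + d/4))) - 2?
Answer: 28561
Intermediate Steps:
P = -24
u(d) = 8 - 17*d (u(d) = -4*((d + ((d + d) + (d/1 + d/4))) - 2) = -4*((d + (2*d + (d*1 + d*(¼)))) - 2) = -4*((d + (2*d + (d + d/4))) - 2) = -4*((d + (2*d + 5*d/4)) - 2) = -4*((d + 13*d/4) - 2) = -4*(17*d/4 - 2) = -4*(-2 + 17*d/4) = 8 - 17*d)
(u(9) + P)² = ((8 - 17*9) - 24)² = ((8 - 153) - 24)² = (-145 - 24)² = (-169)² = 28561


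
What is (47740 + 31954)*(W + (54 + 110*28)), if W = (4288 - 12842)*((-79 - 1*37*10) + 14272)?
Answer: -9422923564752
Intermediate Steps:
W = -118241942 (W = -8554*((-79 - 37*10) + 14272) = -8554*((-79 - 370) + 14272) = -8554*(-449 + 14272) = -8554*13823 = -118241942)
(47740 + 31954)*(W + (54 + 110*28)) = (47740 + 31954)*(-118241942 + (54 + 110*28)) = 79694*(-118241942 + (54 + 3080)) = 79694*(-118241942 + 3134) = 79694*(-118238808) = -9422923564752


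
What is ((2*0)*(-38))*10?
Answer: 0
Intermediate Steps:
((2*0)*(-38))*10 = (0*(-38))*10 = 0*10 = 0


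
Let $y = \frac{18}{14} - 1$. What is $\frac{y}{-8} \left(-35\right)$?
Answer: $\frac{5}{4} \approx 1.25$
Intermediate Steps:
$y = \frac{2}{7}$ ($y = 18 \cdot \frac{1}{14} + \left(-7 + 6\right) = \frac{9}{7} - 1 = \frac{2}{7} \approx 0.28571$)
$\frac{y}{-8} \left(-35\right) = \frac{2}{7 \left(-8\right)} \left(-35\right) = \frac{2}{7} \left(- \frac{1}{8}\right) \left(-35\right) = \left(- \frac{1}{28}\right) \left(-35\right) = \frac{5}{4}$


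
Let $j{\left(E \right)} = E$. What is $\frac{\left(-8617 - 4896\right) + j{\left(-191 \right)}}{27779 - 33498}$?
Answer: $\frac{13704}{5719} \approx 2.3962$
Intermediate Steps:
$\frac{\left(-8617 - 4896\right) + j{\left(-191 \right)}}{27779 - 33498} = \frac{\left(-8617 - 4896\right) - 191}{27779 - 33498} = \frac{-13513 - 191}{-5719} = \left(-13704\right) \left(- \frac{1}{5719}\right) = \frac{13704}{5719}$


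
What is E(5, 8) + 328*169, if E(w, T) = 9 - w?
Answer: 55436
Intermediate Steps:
E(5, 8) + 328*169 = (9 - 1*5) + 328*169 = (9 - 5) + 55432 = 4 + 55432 = 55436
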